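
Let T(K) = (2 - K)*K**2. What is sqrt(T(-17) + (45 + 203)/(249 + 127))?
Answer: 2*sqrt(3032769)/47 ≈ 74.106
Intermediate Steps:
T(K) = K**2*(2 - K)
sqrt(T(-17) + (45 + 203)/(249 + 127)) = sqrt((-17)**2*(2 - 1*(-17)) + (45 + 203)/(249 + 127)) = sqrt(289*(2 + 17) + 248/376) = sqrt(289*19 + 248*(1/376)) = sqrt(5491 + 31/47) = sqrt(258108/47) = 2*sqrt(3032769)/47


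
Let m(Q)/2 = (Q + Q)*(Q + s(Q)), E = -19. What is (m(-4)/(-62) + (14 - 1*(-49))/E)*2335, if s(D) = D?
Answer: -7399615/589 ≈ -12563.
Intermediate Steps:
m(Q) = 8*Q**2 (m(Q) = 2*((Q + Q)*(Q + Q)) = 2*((2*Q)*(2*Q)) = 2*(4*Q**2) = 8*Q**2)
(m(-4)/(-62) + (14 - 1*(-49))/E)*2335 = ((8*(-4)**2)/(-62) + (14 - 1*(-49))/(-19))*2335 = ((8*16)*(-1/62) + (14 + 49)*(-1/19))*2335 = (128*(-1/62) + 63*(-1/19))*2335 = (-64/31 - 63/19)*2335 = -3169/589*2335 = -7399615/589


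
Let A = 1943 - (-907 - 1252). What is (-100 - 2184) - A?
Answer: -6386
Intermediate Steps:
A = 4102 (A = 1943 - 1*(-2159) = 1943 + 2159 = 4102)
(-100 - 2184) - A = (-100 - 2184) - 1*4102 = -2284 - 4102 = -6386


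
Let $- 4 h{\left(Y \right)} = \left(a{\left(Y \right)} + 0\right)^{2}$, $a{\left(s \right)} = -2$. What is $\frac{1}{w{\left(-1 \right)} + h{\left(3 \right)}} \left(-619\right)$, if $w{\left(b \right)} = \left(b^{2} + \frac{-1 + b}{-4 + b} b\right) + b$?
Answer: $\frac{3095}{7} \approx 442.14$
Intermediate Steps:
$w{\left(b \right)} = b + b^{2} + \frac{b \left(-1 + b\right)}{-4 + b}$ ($w{\left(b \right)} = \left(b^{2} + \frac{-1 + b}{-4 + b} b\right) + b = \left(b^{2} + \frac{b \left(-1 + b\right)}{-4 + b}\right) + b = b + b^{2} + \frac{b \left(-1 + b\right)}{-4 + b}$)
$h{\left(Y \right)} = -1$ ($h{\left(Y \right)} = - \frac{\left(-2 + 0\right)^{2}}{4} = - \frac{\left(-2\right)^{2}}{4} = \left(- \frac{1}{4}\right) 4 = -1$)
$\frac{1}{w{\left(-1 \right)} + h{\left(3 \right)}} \left(-619\right) = \frac{1}{- \frac{-5 + \left(-1\right)^{2} - -2}{-4 - 1} - 1} \left(-619\right) = \frac{1}{- \frac{-5 + 1 + 2}{-5} - 1} \left(-619\right) = \frac{1}{\left(-1\right) \left(- \frac{1}{5}\right) \left(-2\right) - 1} \left(-619\right) = \frac{1}{- \frac{2}{5} - 1} \left(-619\right) = \frac{1}{- \frac{7}{5}} \left(-619\right) = \left(- \frac{5}{7}\right) \left(-619\right) = \frac{3095}{7}$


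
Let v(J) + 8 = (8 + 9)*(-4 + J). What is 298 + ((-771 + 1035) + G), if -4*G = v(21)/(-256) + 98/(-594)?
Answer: 171015937/304128 ≈ 562.32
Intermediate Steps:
v(J) = -76 + 17*J (v(J) = -8 + (8 + 9)*(-4 + J) = -8 + 17*(-4 + J) = -8 + (-68 + 17*J) = -76 + 17*J)
G = 96001/304128 (G = -((-76 + 17*21)/(-256) + 98/(-594))/4 = -((-76 + 357)*(-1/256) + 98*(-1/594))/4 = -(281*(-1/256) - 49/297)/4 = -(-281/256 - 49/297)/4 = -1/4*(-96001/76032) = 96001/304128 ≈ 0.31566)
298 + ((-771 + 1035) + G) = 298 + ((-771 + 1035) + 96001/304128) = 298 + (264 + 96001/304128) = 298 + 80385793/304128 = 171015937/304128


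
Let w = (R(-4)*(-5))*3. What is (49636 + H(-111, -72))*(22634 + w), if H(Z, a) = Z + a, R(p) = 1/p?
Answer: 4478018603/4 ≈ 1.1195e+9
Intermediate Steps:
w = 15/4 (w = (-5/(-4))*3 = -¼*(-5)*3 = (5/4)*3 = 15/4 ≈ 3.7500)
(49636 + H(-111, -72))*(22634 + w) = (49636 + (-111 - 72))*(22634 + 15/4) = (49636 - 183)*(90551/4) = 49453*(90551/4) = 4478018603/4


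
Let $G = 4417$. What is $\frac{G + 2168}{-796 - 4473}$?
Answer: $- \frac{6585}{5269} \approx -1.2498$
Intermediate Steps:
$\frac{G + 2168}{-796 - 4473} = \frac{4417 + 2168}{-796 - 4473} = \frac{6585}{-5269} = 6585 \left(- \frac{1}{5269}\right) = - \frac{6585}{5269}$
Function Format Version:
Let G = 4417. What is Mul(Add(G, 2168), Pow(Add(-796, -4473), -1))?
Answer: Rational(-6585, 5269) ≈ -1.2498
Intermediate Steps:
Mul(Add(G, 2168), Pow(Add(-796, -4473), -1)) = Mul(Add(4417, 2168), Pow(Add(-796, -4473), -1)) = Mul(6585, Pow(-5269, -1)) = Mul(6585, Rational(-1, 5269)) = Rational(-6585, 5269)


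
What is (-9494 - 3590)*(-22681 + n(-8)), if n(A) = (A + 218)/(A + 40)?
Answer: 1186689361/4 ≈ 2.9667e+8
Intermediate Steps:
n(A) = (218 + A)/(40 + A)
(-9494 - 3590)*(-22681 + n(-8)) = (-9494 - 3590)*(-22681 + (218 - 8)/(40 - 8)) = -13084*(-22681 + 210/32) = -13084*(-22681 + (1/32)*210) = -13084*(-22681 + 105/16) = -13084*(-362791/16) = 1186689361/4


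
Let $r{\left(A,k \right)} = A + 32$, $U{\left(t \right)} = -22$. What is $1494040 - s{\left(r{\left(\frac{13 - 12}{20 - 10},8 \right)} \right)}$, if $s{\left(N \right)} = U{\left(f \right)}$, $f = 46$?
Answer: $1494062$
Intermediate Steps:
$r{\left(A,k \right)} = 32 + A$
$s{\left(N \right)} = -22$
$1494040 - s{\left(r{\left(\frac{13 - 12}{20 - 10},8 \right)} \right)} = 1494040 - -22 = 1494040 + 22 = 1494062$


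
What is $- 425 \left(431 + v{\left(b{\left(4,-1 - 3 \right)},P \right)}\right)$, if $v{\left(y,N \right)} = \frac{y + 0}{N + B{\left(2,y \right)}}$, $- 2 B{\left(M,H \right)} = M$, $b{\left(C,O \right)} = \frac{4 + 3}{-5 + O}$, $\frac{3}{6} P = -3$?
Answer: $- \frac{1649000}{9} \approx -1.8322 \cdot 10^{5}$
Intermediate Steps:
$P = -6$ ($P = 2 \left(-3\right) = -6$)
$b{\left(C,O \right)} = \frac{7}{-5 + O}$
$B{\left(M,H \right)} = - \frac{M}{2}$
$v{\left(y,N \right)} = \frac{y}{-1 + N}$ ($v{\left(y,N \right)} = \frac{y + 0}{N - 1} = \frac{y}{N - 1} = \frac{y}{-1 + N}$)
$- 425 \left(431 + v{\left(b{\left(4,-1 - 3 \right)},P \right)}\right) = - 425 \left(431 + \frac{7 \frac{1}{-5 - 4}}{-1 - 6}\right) = - 425 \left(431 + \frac{7 \frac{1}{-5 - 4}}{-7}\right) = - 425 \left(431 + \frac{7}{-5 - 4} \left(- \frac{1}{7}\right)\right) = - 425 \left(431 + \frac{7}{-9} \left(- \frac{1}{7}\right)\right) = - 425 \left(431 + 7 \left(- \frac{1}{9}\right) \left(- \frac{1}{7}\right)\right) = - 425 \left(431 - - \frac{1}{9}\right) = - 425 \left(431 + \frac{1}{9}\right) = \left(-425\right) \frac{3880}{9} = - \frac{1649000}{9}$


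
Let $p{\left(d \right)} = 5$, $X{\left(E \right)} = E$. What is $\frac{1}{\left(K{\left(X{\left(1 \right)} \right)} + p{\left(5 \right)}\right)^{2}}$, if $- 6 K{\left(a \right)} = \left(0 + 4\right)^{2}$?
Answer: $\frac{9}{49} \approx 0.18367$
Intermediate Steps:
$K{\left(a \right)} = - \frac{8}{3}$ ($K{\left(a \right)} = - \frac{\left(0 + 4\right)^{2}}{6} = - \frac{4^{2}}{6} = \left(- \frac{1}{6}\right) 16 = - \frac{8}{3}$)
$\frac{1}{\left(K{\left(X{\left(1 \right)} \right)} + p{\left(5 \right)}\right)^{2}} = \frac{1}{\left(- \frac{8}{3} + 5\right)^{2}} = \frac{1}{\left(\frac{7}{3}\right)^{2}} = \frac{1}{\frac{49}{9}} = \frac{9}{49}$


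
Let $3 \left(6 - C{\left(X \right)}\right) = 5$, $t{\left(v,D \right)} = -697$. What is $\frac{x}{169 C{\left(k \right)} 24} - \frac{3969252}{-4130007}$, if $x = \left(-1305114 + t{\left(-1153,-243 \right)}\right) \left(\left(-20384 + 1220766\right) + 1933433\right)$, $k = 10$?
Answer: $- \frac{61907293348544211}{265893784} \approx -2.3283 \cdot 10^{8}$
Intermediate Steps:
$C{\left(X \right)} = \frac{13}{3}$ ($C{\left(X \right)} = 6 - \frac{5}{3} = \frac{13}{3}$)
$x = -4092170098965$ ($x = \left(-1305114 - 697\right) \left(\left(-20384 + 1220766\right) + 1933433\right) = - 1305811 \left(1200382 + 1933433\right) = \left(-1305811\right) 3133815 = -4092170098965$)
$\frac{x}{169 C{\left(k \right)} 24} - \frac{3969252}{-4130007} = - \frac{4092170098965}{169 \cdot \frac{13}{3} \cdot 24} - \frac{3969252}{-4130007} = - \frac{4092170098965}{\frac{2197}{3} \cdot 24} - - \frac{189012}{196667} = - \frac{4092170098965}{17576} + \frac{189012}{196667} = \left(-4092170098965\right) \frac{1}{17576} + \frac{189012}{196667} = - \frac{314782315305}{1352} + \frac{189012}{196667} = - \frac{61907293348544211}{265893784}$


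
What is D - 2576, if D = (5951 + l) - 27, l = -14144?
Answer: -10796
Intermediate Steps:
D = -8220 (D = (5951 - 14144) - 27 = -8193 - 27 = -8220)
D - 2576 = -8220 - 2576 = -10796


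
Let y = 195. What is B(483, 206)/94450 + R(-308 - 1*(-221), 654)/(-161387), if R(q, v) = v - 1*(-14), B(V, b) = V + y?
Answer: 23163893/7621501075 ≈ 0.0030393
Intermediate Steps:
B(V, b) = 195 + V (B(V, b) = V + 195 = 195 + V)
R(q, v) = 14 + v (R(q, v) = v + 14 = 14 + v)
B(483, 206)/94450 + R(-308 - 1*(-221), 654)/(-161387) = (195 + 483)/94450 + (14 + 654)/(-161387) = 678*(1/94450) + 668*(-1/161387) = 339/47225 - 668/161387 = 23163893/7621501075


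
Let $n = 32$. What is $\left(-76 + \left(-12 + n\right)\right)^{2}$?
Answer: $3136$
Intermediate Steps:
$\left(-76 + \left(-12 + n\right)\right)^{2} = \left(-76 + \left(-12 + 32\right)\right)^{2} = \left(-76 + 20\right)^{2} = \left(-56\right)^{2} = 3136$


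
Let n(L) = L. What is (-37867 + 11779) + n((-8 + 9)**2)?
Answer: -26087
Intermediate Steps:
(-37867 + 11779) + n((-8 + 9)**2) = (-37867 + 11779) + (-8 + 9)**2 = -26088 + 1**2 = -26088 + 1 = -26087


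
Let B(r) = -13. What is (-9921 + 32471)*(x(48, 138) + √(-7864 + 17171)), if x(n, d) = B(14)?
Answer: -293150 + 22550*√9307 ≈ 1.8823e+6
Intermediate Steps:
x(n, d) = -13
(-9921 + 32471)*(x(48, 138) + √(-7864 + 17171)) = (-9921 + 32471)*(-13 + √(-7864 + 17171)) = 22550*(-13 + √9307) = -293150 + 22550*√9307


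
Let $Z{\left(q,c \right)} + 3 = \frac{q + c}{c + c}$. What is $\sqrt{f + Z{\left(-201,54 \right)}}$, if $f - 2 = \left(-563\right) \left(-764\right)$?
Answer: $\frac{\sqrt{15484667}}{6} \approx 655.84$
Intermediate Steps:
$Z{\left(q,c \right)} = -3 + \frac{c + q}{2 c}$ ($Z{\left(q,c \right)} = -3 + \frac{q + c}{c + c} = -3 + \frac{c + q}{2 c}$)
$f = 430134$ ($f = 2 - -430132 = 2 + 430132 = 430134$)
$\sqrt{f + Z{\left(-201,54 \right)}} = \sqrt{430134 + \frac{-201 - 270}{2 \cdot 54}} = \sqrt{430134 + \frac{1}{2} \cdot \frac{1}{54} \left(-201 - 270\right)} = \sqrt{430134 + \frac{1}{2} \cdot \frac{1}{54} \left(-471\right)} = \sqrt{430134 - \frac{157}{36}} = \sqrt{\frac{15484667}{36}} = \frac{\sqrt{15484667}}{6}$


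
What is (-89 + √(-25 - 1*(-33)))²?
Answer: 7929 - 356*√2 ≈ 7425.5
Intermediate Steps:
(-89 + √(-25 - 1*(-33)))² = (-89 + √(-25 + 33))² = (-89 + √8)² = (-89 + 2*√2)²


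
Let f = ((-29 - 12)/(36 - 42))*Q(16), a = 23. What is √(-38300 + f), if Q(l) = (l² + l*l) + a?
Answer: I*√1247190/6 ≈ 186.13*I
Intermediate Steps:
Q(l) = 23 + 2*l² (Q(l) = (l² + l*l) + 23 = (l² + l²) + 23 = 2*l² + 23 = 23 + 2*l²)
f = 21935/6 (f = ((-29 - 12)/(36 - 42))*(23 + 2*16²) = (-41/(-6))*(23 + 2*256) = (-41*(-⅙))*(23 + 512) = (41/6)*535 = 21935/6 ≈ 3655.8)
√(-38300 + f) = √(-38300 + 21935/6) = √(-207865/6) = I*√1247190/6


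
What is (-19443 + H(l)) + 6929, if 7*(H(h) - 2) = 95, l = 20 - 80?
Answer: -87489/7 ≈ -12498.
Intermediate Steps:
l = -60
H(h) = 109/7 (H(h) = 2 + (⅐)*95 = 2 + 95/7 = 109/7)
(-19443 + H(l)) + 6929 = (-19443 + 109/7) + 6929 = -135992/7 + 6929 = -87489/7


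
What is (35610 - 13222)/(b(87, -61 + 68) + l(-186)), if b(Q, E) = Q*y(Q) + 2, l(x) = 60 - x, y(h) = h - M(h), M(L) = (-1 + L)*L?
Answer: -22388/643117 ≈ -0.034812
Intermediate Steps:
M(L) = L*(-1 + L)
y(h) = h - h*(-1 + h)
b(Q, E) = 2 + Q**2*(2 - Q) (b(Q, E) = Q*(Q*(2 - Q)) + 2 = Q**2*(2 - Q) + 2 = 2 + Q**2*(2 - Q))
(35610 - 13222)/(b(87, -61 + 68) + l(-186)) = (35610 - 13222)/((2 - 1*87**2*(-2 + 87)) + (60 - 1*(-186))) = 22388/((2 - 1*7569*85) + (60 + 186)) = 22388/((2 - 643365) + 246) = 22388/(-643363 + 246) = 22388/(-643117) = 22388*(-1/643117) = -22388/643117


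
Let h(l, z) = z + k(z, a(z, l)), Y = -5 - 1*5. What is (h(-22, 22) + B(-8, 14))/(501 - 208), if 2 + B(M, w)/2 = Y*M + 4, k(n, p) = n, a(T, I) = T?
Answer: 208/293 ≈ 0.70990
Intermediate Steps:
Y = -10 (Y = -5 - 5 = -10)
h(l, z) = 2*z (h(l, z) = z + z = 2*z)
B(M, w) = 4 - 20*M (B(M, w) = -4 + 2*(-10*M + 4) = -4 + 2*(4 - 10*M) = -4 + (8 - 20*M) = 4 - 20*M)
(h(-22, 22) + B(-8, 14))/(501 - 208) = (2*22 + (4 - 20*(-8)))/(501 - 208) = (44 + (4 + 160))/293 = (44 + 164)*(1/293) = 208*(1/293) = 208/293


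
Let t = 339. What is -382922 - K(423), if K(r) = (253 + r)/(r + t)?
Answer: -145893620/381 ≈ -3.8292e+5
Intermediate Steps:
K(r) = (253 + r)/(339 + r) (K(r) = (253 + r)/(r + 339) = (253 + r)/(339 + r))
-382922 - K(423) = -382922 - (253 + 423)/(339 + 423) = -382922 - 676/762 = -382922 - 1*338/381 = -382922 - 338/381 = -145893620/381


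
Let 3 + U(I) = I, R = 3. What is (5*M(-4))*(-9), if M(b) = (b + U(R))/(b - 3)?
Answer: -180/7 ≈ -25.714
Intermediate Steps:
U(I) = -3 + I
M(b) = b/(-3 + b) (M(b) = (b + (-3 + 3))/(b - 3) = (b + 0)/(-3 + b) = b/(-3 + b))
(5*M(-4))*(-9) = (5*(-4/(-3 - 4)))*(-9) = (5*(-4/(-7)))*(-9) = (5*(-4*(-⅐)))*(-9) = (5*(4/7))*(-9) = (20/7)*(-9) = -180/7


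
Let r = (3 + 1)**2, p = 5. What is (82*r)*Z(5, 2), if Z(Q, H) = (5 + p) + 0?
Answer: 13120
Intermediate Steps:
r = 16 (r = 4**2 = 16)
Z(Q, H) = 10 (Z(Q, H) = (5 + 5) + 0 = 10 + 0 = 10)
(82*r)*Z(5, 2) = (82*16)*10 = 1312*10 = 13120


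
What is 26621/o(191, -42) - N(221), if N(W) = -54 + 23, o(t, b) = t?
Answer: 32542/191 ≈ 170.38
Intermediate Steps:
N(W) = -31
26621/o(191, -42) - N(221) = 26621/191 - 1*(-31) = 26621*(1/191) + 31 = 26621/191 + 31 = 32542/191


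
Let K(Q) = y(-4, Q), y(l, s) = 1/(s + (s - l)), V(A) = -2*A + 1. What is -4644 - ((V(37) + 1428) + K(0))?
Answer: -23997/4 ≈ -5999.3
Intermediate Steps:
V(A) = 1 - 2*A
y(l, s) = 1/(-l + 2*s)
K(Q) = 1/(4 + 2*Q) (K(Q) = 1/(-1*(-4) + 2*Q) = 1/(4 + 2*Q))
-4644 - ((V(37) + 1428) + K(0)) = -4644 - (((1 - 2*37) + 1428) + 1/(2*(2 + 0))) = -4644 - (((1 - 74) + 1428) + (½)/2) = -4644 - ((-73 + 1428) + (½)*(½)) = -4644 - (1355 + ¼) = -4644 - 1*5421/4 = -4644 - 5421/4 = -23997/4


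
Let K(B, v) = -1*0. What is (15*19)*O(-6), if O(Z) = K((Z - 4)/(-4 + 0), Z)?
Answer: 0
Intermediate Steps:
K(B, v) = 0
O(Z) = 0
(15*19)*O(-6) = (15*19)*0 = 285*0 = 0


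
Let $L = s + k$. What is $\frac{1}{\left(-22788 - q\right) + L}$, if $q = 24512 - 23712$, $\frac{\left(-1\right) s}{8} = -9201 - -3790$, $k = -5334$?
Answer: $\frac{1}{14366} \approx 6.9609 \cdot 10^{-5}$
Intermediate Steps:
$s = 43288$ ($s = - 8 \left(-9201 - -3790\right) = - 8 \left(-9201 + 3790\right) = \left(-8\right) \left(-5411\right) = 43288$)
$q = 800$
$L = 37954$ ($L = 43288 - 5334 = 37954$)
$\frac{1}{\left(-22788 - q\right) + L} = \frac{1}{\left(-22788 - 800\right) + 37954} = \frac{1}{-23588 + 37954} = \frac{1}{14366}$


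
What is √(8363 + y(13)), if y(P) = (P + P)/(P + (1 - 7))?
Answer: √409969/7 ≈ 91.470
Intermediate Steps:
y(P) = 2*P/(-6 + P) (y(P) = (2*P)/(P - 6) = (2*P)/(-6 + P) = 2*P/(-6 + P))
√(8363 + y(13)) = √(8363 + 2*13/(-6 + 13)) = √(8363 + 2*13/7) = √(8363 + 2*13*(⅐)) = √(8363 + 26/7) = √(58567/7) = √409969/7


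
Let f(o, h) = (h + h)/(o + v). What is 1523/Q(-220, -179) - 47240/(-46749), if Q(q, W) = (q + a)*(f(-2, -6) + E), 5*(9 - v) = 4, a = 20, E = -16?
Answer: 7460248537/5198488800 ≈ 1.4351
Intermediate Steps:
v = 41/5 (v = 9 - ⅕*4 = 9 - ⅘ = 41/5 ≈ 8.2000)
f(o, h) = 2*h/(41/5 + o) (f(o, h) = (h + h)/(o + 41/5) = (2*h)/(41/5 + o) = 2*h/(41/5 + o))
Q(q, W) = -11120/31 - 556*q/31 (Q(q, W) = (q + 20)*(10*(-6)/(41 + 5*(-2)) - 16) = (20 + q)*(10*(-6)/(41 - 10) - 16) = (20 + q)*(10*(-6)/31 - 16) = (20 + q)*(10*(-6)*(1/31) - 16) = (20 + q)*(-60/31 - 16) = (20 + q)*(-556/31) = -11120/31 - 556*q/31)
1523/Q(-220, -179) - 47240/(-46749) = 1523/(-11120/31 - 556/31*(-220)) - 47240/(-46749) = 1523/(-11120/31 + 122320/31) - 47240*(-1/46749) = 1523/(111200/31) + 47240/46749 = 1523*(31/111200) + 47240/46749 = 47213/111200 + 47240/46749 = 7460248537/5198488800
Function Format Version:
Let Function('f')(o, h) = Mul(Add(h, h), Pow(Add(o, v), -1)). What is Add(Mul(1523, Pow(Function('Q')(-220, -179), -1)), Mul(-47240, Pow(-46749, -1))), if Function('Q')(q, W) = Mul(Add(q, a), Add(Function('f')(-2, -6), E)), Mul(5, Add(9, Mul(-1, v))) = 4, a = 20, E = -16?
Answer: Rational(7460248537, 5198488800) ≈ 1.4351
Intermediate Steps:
v = Rational(41, 5) (v = Add(9, Mul(Rational(-1, 5), 4)) = Add(9, Rational(-4, 5)) = Rational(41, 5) ≈ 8.2000)
Function('f')(o, h) = Mul(2, h, Pow(Add(Rational(41, 5), o), -1)) (Function('f')(o, h) = Mul(Add(h, h), Pow(Add(o, Rational(41, 5)), -1)) = Mul(Mul(2, h), Pow(Add(Rational(41, 5), o), -1)) = Mul(2, h, Pow(Add(Rational(41, 5), o), -1)))
Function('Q')(q, W) = Add(Rational(-11120, 31), Mul(Rational(-556, 31), q)) (Function('Q')(q, W) = Mul(Add(q, 20), Add(Mul(10, -6, Pow(Add(41, Mul(5, -2)), -1)), -16)) = Mul(Add(20, q), Add(Mul(10, -6, Pow(Add(41, -10), -1)), -16)) = Mul(Add(20, q), Add(Mul(10, -6, Pow(31, -1)), -16)) = Mul(Add(20, q), Add(Mul(10, -6, Rational(1, 31)), -16)) = Mul(Add(20, q), Add(Rational(-60, 31), -16)) = Mul(Add(20, q), Rational(-556, 31)) = Add(Rational(-11120, 31), Mul(Rational(-556, 31), q)))
Add(Mul(1523, Pow(Function('Q')(-220, -179), -1)), Mul(-47240, Pow(-46749, -1))) = Add(Mul(1523, Pow(Add(Rational(-11120, 31), Mul(Rational(-556, 31), -220)), -1)), Mul(-47240, Pow(-46749, -1))) = Add(Mul(1523, Pow(Add(Rational(-11120, 31), Rational(122320, 31)), -1)), Mul(-47240, Rational(-1, 46749))) = Add(Mul(1523, Pow(Rational(111200, 31), -1)), Rational(47240, 46749)) = Add(Mul(1523, Rational(31, 111200)), Rational(47240, 46749)) = Add(Rational(47213, 111200), Rational(47240, 46749)) = Rational(7460248537, 5198488800)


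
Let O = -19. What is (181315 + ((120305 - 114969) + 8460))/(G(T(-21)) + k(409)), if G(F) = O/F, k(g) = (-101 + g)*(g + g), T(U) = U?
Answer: 4097331/5290843 ≈ 0.77442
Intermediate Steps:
k(g) = 2*g*(-101 + g) (k(g) = (-101 + g)*(2*g) = 2*g*(-101 + g))
G(F) = -19/F
(181315 + ((120305 - 114969) + 8460))/(G(T(-21)) + k(409)) = (181315 + ((120305 - 114969) + 8460))/(-19/(-21) + 2*409*(-101 + 409)) = (181315 + (5336 + 8460))/(-19*(-1/21) + 2*409*308) = (181315 + 13796)/(19/21 + 251944) = 195111/(5290843/21) = 195111*(21/5290843) = 4097331/5290843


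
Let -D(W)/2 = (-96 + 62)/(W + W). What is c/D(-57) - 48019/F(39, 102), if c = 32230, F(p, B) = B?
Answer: -5559349/102 ≈ -54503.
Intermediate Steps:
D(W) = 34/W (D(W) = -2*(-96 + 62)/(W + W) = -(-68)/(2*W) = -(-68)*1/(2*W) = -(-34)/W = 34/W)
c/D(-57) - 48019/F(39, 102) = 32230/((34/(-57))) - 48019/102 = 32230/((34*(-1/57))) - 48019*1/102 = 32230/(-34/57) - 48019/102 = 32230*(-57/34) - 48019/102 = -918555/17 - 48019/102 = -5559349/102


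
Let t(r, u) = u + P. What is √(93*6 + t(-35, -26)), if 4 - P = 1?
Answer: √535 ≈ 23.130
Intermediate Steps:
P = 3 (P = 4 - 1*1 = 4 - 1 = 3)
t(r, u) = 3 + u (t(r, u) = u + 3 = 3 + u)
√(93*6 + t(-35, -26)) = √(93*6 + (3 - 26)) = √(558 - 23) = √535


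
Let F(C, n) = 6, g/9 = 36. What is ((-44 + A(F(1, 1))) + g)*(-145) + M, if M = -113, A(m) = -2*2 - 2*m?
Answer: -38393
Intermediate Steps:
g = 324 (g = 9*36 = 324)
A(m) = -4 - 2*m
((-44 + A(F(1, 1))) + g)*(-145) + M = ((-44 + (-4 - 2*6)) + 324)*(-145) - 113 = ((-44 + (-4 - 12)) + 324)*(-145) - 113 = ((-44 - 16) + 324)*(-145) - 113 = (-60 + 324)*(-145) - 113 = 264*(-145) - 113 = -38280 - 113 = -38393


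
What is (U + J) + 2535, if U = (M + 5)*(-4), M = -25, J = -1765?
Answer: 850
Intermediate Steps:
U = 80 (U = (-25 + 5)*(-4) = -20*(-4) = 80)
(U + J) + 2535 = (80 - 1765) + 2535 = -1685 + 2535 = 850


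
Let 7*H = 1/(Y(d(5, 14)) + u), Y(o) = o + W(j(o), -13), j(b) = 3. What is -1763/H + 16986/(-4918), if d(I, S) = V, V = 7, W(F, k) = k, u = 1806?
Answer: -54623742693/2459 ≈ -2.2214e+7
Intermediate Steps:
d(I, S) = 7
Y(o) = -13 + o (Y(o) = o - 13 = -13 + o)
H = 1/12600 (H = 1/(7*((-13 + 7) + 1806)) = 1/(7*(-6 + 1806)) = (1/7)/1800 = (1/7)*(1/1800) = 1/12600 ≈ 7.9365e-5)
-1763/H + 16986/(-4918) = -1763/1/12600 + 16986/(-4918) = -1763*12600 + 16986*(-1/4918) = -22213800 - 8493/2459 = -54623742693/2459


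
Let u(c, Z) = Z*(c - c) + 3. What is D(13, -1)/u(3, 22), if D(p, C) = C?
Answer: -⅓ ≈ -0.33333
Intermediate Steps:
u(c, Z) = 3 (u(c, Z) = Z*0 + 3 = 0 + 3 = 3)
D(13, -1)/u(3, 22) = -1/3 = -1*⅓ = -⅓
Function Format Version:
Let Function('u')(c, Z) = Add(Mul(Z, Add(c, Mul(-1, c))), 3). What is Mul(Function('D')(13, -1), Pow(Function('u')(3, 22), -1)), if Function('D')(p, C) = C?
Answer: Rational(-1, 3) ≈ -0.33333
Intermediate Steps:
Function('u')(c, Z) = 3 (Function('u')(c, Z) = Add(Mul(Z, 0), 3) = Add(0, 3) = 3)
Mul(Function('D')(13, -1), Pow(Function('u')(3, 22), -1)) = Mul(-1, Pow(3, -1)) = Mul(-1, Rational(1, 3)) = Rational(-1, 3)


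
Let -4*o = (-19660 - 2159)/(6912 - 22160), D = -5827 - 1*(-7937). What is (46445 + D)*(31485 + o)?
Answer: 93240715220055/60992 ≈ 1.5287e+9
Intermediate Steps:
D = 2110 (D = -5827 + 7937 = 2110)
o = -21819/60992 (o = -(-19660 - 2159)/(4*(6912 - 22160)) = -(-21819)/(4*(-15248)) = -(-21819)*(-1)/(4*15248) = -1/4*21819/15248 = -21819/60992 ≈ -0.35774)
(46445 + D)*(31485 + o) = (46445 + 2110)*(31485 - 21819/60992) = 48555*(1920311301/60992) = 93240715220055/60992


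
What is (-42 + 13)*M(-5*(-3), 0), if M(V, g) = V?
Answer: -435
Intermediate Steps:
(-42 + 13)*M(-5*(-3), 0) = (-42 + 13)*(-5*(-3)) = -29*15 = -435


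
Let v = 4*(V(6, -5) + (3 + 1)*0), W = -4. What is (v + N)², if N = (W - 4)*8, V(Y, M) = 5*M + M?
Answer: 33856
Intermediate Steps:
V(Y, M) = 6*M
v = -120 (v = 4*(6*(-5) + (3 + 1)*0) = 4*(-30 + 4*0) = 4*(-30 + 0) = 4*(-30) = -120)
N = -64 (N = (-4 - 4)*8 = -8*8 = -64)
(v + N)² = (-120 - 64)² = (-184)² = 33856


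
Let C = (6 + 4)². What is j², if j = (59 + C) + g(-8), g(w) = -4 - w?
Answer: 26569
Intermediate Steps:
C = 100 (C = 10² = 100)
j = 163 (j = (59 + 100) + (-4 - 1*(-8)) = 159 + (-4 + 8) = 159 + 4 = 163)
j² = 163² = 26569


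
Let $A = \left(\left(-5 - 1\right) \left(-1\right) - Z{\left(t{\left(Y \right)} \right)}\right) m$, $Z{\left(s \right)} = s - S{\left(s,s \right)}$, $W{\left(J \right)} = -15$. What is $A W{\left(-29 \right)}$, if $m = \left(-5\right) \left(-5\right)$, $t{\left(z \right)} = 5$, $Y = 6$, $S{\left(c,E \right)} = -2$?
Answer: $375$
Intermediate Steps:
$Z{\left(s \right)} = 2 + s$ ($Z{\left(s \right)} = s - -2 = s + 2 = 2 + s$)
$m = 25$
$A = -25$ ($A = \left(\left(-5 - 1\right) \left(-1\right) - \left(2 + 5\right)\right) 25 = \left(\left(-6\right) \left(-1\right) - 7\right) 25 = \left(6 - 7\right) 25 = \left(-1\right) 25 = -25$)
$A W{\left(-29 \right)} = \left(-25\right) \left(-15\right) = 375$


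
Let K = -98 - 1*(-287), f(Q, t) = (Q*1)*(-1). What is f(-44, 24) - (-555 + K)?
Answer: 410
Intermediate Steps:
f(Q, t) = -Q (f(Q, t) = Q*(-1) = -Q)
K = 189 (K = -98 + 287 = 189)
f(-44, 24) - (-555 + K) = -1*(-44) - (-555 + 189) = 44 - 1*(-366) = 44 + 366 = 410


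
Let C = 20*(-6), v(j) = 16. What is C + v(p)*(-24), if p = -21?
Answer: -504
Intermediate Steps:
C = -120
C + v(p)*(-24) = -120 + 16*(-24) = -120 - 384 = -504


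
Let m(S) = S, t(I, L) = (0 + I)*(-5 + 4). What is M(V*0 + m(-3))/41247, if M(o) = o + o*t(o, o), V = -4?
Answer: -4/13749 ≈ -0.00029093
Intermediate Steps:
t(I, L) = -I (t(I, L) = I*(-1) = -I)
M(o) = o - o² (M(o) = o + o*(-o) = o - o²)
M(V*0 + m(-3))/41247 = ((-4*0 - 3)*(1 - (-4*0 - 3)))/41247 = ((0 - 3)*(1 - (0 - 3)))*(1/41247) = -3*(1 - 1*(-3))*(1/41247) = -3*(1 + 3)*(1/41247) = -3*4*(1/41247) = -12*1/41247 = -4/13749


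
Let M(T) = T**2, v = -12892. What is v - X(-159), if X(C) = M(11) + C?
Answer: -12854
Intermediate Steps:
X(C) = 121 + C (X(C) = 11**2 + C = 121 + C)
v - X(-159) = -12892 - (121 - 159) = -12892 - 1*(-38) = -12892 + 38 = -12854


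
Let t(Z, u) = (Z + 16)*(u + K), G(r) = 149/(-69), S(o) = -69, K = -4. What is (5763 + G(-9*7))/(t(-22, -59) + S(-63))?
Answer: 397498/21321 ≈ 18.643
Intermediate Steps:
G(r) = -149/69 (G(r) = 149*(-1/69) = -149/69)
t(Z, u) = (-4 + u)*(16 + Z) (t(Z, u) = (Z + 16)*(u - 4) = (16 + Z)*(-4 + u) = (-4 + u)*(16 + Z))
(5763 + G(-9*7))/(t(-22, -59) + S(-63)) = (5763 - 149/69)/((-64 - 4*(-22) + 16*(-59) - 22*(-59)) - 69) = 397498/(69*((-64 + 88 - 944 + 1298) - 69)) = 397498/(69*(378 - 69)) = (397498/69)/309 = (397498/69)*(1/309) = 397498/21321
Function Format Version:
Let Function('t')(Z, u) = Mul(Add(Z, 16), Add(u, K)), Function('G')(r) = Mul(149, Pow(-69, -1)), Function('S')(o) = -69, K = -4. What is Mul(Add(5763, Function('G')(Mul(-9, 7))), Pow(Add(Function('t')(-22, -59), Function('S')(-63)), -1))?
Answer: Rational(397498, 21321) ≈ 18.643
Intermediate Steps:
Function('G')(r) = Rational(-149, 69) (Function('G')(r) = Mul(149, Rational(-1, 69)) = Rational(-149, 69))
Function('t')(Z, u) = Mul(Add(-4, u), Add(16, Z)) (Function('t')(Z, u) = Mul(Add(Z, 16), Add(u, -4)) = Mul(Add(16, Z), Add(-4, u)) = Mul(Add(-4, u), Add(16, Z)))
Mul(Add(5763, Function('G')(Mul(-9, 7))), Pow(Add(Function('t')(-22, -59), Function('S')(-63)), -1)) = Mul(Add(5763, Rational(-149, 69)), Pow(Add(Add(-64, Mul(-4, -22), Mul(16, -59), Mul(-22, -59)), -69), -1)) = Mul(Rational(397498, 69), Pow(Add(Add(-64, 88, -944, 1298), -69), -1)) = Mul(Rational(397498, 69), Pow(Add(378, -69), -1)) = Mul(Rational(397498, 69), Pow(309, -1)) = Mul(Rational(397498, 69), Rational(1, 309)) = Rational(397498, 21321)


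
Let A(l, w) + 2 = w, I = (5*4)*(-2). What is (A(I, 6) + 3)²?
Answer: 49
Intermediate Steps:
I = -40 (I = 20*(-2) = -40)
A(l, w) = -2 + w
(A(I, 6) + 3)² = ((-2 + 6) + 3)² = (4 + 3)² = 7² = 49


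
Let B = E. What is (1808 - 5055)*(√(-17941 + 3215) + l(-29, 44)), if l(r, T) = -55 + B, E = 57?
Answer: -6494 - 3247*I*√14726 ≈ -6494.0 - 3.9403e+5*I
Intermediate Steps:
B = 57
l(r, T) = 2 (l(r, T) = -55 + 57 = 2)
(1808 - 5055)*(√(-17941 + 3215) + l(-29, 44)) = (1808 - 5055)*(√(-17941 + 3215) + 2) = -3247*(√(-14726) + 2) = -3247*(I*√14726 + 2) = -3247*(2 + I*√14726) = -6494 - 3247*I*√14726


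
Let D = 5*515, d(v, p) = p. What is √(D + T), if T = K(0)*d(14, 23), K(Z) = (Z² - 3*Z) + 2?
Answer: √2621 ≈ 51.196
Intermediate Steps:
K(Z) = 2 + Z² - 3*Z
T = 46 (T = (2 + 0² - 3*0)*23 = (2 + 0 + 0)*23 = 2*23 = 46)
D = 2575
√(D + T) = √(2575 + 46) = √2621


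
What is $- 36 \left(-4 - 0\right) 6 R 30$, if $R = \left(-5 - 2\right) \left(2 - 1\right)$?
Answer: $-181440$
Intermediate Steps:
$R = -7$ ($R = \left(-7\right) 1 = -7$)
$- 36 \left(-4 - 0\right) 6 R 30 = - 36 \left(-4 - 0\right) 6 \left(-7\right) 30 = - 36 \left(-4 + 0\right) 6 \left(-7\right) 30 = - 36 \left(-4\right) 6 \left(-7\right) 30 = - 36 \left(\left(-24\right) \left(-7\right)\right) 30 = \left(-36\right) 168 \cdot 30 = \left(-6048\right) 30 = -181440$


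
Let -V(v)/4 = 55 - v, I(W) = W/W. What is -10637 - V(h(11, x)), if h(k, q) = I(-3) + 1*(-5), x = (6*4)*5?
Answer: -10401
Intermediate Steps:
x = 120 (x = 24*5 = 120)
I(W) = 1
h(k, q) = -4 (h(k, q) = 1 + 1*(-5) = 1 - 5 = -4)
V(v) = -220 + 4*v (V(v) = -4*(55 - v) = -220 + 4*v)
-10637 - V(h(11, x)) = -10637 - (-220 + 4*(-4)) = -10637 - (-220 - 16) = -10637 - 1*(-236) = -10637 + 236 = -10401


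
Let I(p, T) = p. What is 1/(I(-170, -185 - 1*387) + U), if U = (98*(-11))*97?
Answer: -1/104736 ≈ -9.5478e-6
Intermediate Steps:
U = -104566 (U = -1078*97 = -104566)
1/(I(-170, -185 - 1*387) + U) = 1/(-170 - 104566) = 1/(-104736) = -1/104736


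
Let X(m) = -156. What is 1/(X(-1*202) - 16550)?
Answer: -1/16706 ≈ -5.9859e-5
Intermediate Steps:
1/(X(-1*202) - 16550) = 1/(-156 - 16550) = 1/(-16706) = -1/16706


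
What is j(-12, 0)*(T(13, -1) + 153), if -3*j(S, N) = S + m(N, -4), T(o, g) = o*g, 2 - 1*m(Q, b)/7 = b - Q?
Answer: -1400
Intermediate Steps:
m(Q, b) = 14 - 7*b + 7*Q (m(Q, b) = 14 - 7*(b - Q) = 14 + (-7*b + 7*Q) = 14 - 7*b + 7*Q)
T(o, g) = g*o
j(S, N) = -14 - 7*N/3 - S/3 (j(S, N) = -(S + (14 - 7*(-4) + 7*N))/3 = -(S + (14 + 28 + 7*N))/3 = -(S + (42 + 7*N))/3 = -(42 + S + 7*N)/3 = -14 - 7*N/3 - S/3)
j(-12, 0)*(T(13, -1) + 153) = (-14 - 7/3*0 - 1/3*(-12))*(-1*13 + 153) = (-14 + 0 + 4)*(-13 + 153) = -10*140 = -1400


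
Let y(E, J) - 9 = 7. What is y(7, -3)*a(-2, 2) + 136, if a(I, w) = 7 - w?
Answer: 216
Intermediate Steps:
y(E, J) = 16 (y(E, J) = 9 + 7 = 16)
y(7, -3)*a(-2, 2) + 136 = 16*(7 - 1*2) + 136 = 16*(7 - 2) + 136 = 16*5 + 136 = 80 + 136 = 216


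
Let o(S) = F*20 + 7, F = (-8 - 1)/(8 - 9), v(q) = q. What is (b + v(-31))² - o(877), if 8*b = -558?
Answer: 159417/16 ≈ 9963.6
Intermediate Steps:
b = -279/4 (b = (⅛)*(-558) = -279/4 ≈ -69.750)
F = 9 (F = -9/(-1) = -9*(-1) = 9)
o(S) = 187 (o(S) = 9*20 + 7 = 180 + 7 = 187)
(b + v(-31))² - o(877) = (-279/4 - 31)² - 1*187 = (-403/4)² - 187 = 162409/16 - 187 = 159417/16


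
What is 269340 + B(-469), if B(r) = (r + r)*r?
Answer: 709262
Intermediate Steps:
B(r) = 2*r**2 (B(r) = (2*r)*r = 2*r**2)
269340 + B(-469) = 269340 + 2*(-469)**2 = 269340 + 2*219961 = 269340 + 439922 = 709262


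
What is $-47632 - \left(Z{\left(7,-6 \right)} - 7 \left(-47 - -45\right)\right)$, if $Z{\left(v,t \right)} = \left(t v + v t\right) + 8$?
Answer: $-47570$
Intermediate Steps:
$Z{\left(v,t \right)} = 8 + 2 t v$ ($Z{\left(v,t \right)} = \left(t v + t v\right) + 8 = 2 t v + 8 = 8 + 2 t v$)
$-47632 - \left(Z{\left(7,-6 \right)} - 7 \left(-47 - -45\right)\right) = -47632 - \left(\left(8 + 2 \left(-6\right) 7\right) - 7 \left(-47 - -45\right)\right) = -47632 - \left(\left(8 - 84\right) - 7 \left(-47 + 45\right)\right) = -47632 - \left(-76 - -14\right) = -47632 - \left(-76 + 14\right) = -47632 - -62 = -47632 + 62 = -47570$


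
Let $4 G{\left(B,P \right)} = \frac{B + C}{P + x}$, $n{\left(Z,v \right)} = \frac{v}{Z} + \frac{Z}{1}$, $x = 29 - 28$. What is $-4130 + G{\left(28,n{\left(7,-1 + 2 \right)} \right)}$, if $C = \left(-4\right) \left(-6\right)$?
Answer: $- \frac{235319}{57} \approx -4128.4$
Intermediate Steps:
$C = 24$
$x = 1$ ($x = 29 - 28 = 1$)
$n{\left(Z,v \right)} = Z + \frac{v}{Z}$ ($n{\left(Z,v \right)} = \frac{v}{Z} + Z 1 = \frac{v}{Z} + Z = Z + \frac{v}{Z}$)
$G{\left(B,P \right)} = \frac{24 + B}{4 \left(1 + P\right)}$ ($G{\left(B,P \right)} = \frac{\left(B + 24\right) \frac{1}{P + 1}}{4} = \frac{\left(24 + B\right) \frac{1}{1 + P}}{4} = \frac{\frac{1}{1 + P} \left(24 + B\right)}{4} = \frac{24 + B}{4 \left(1 + P\right)}$)
$-4130 + G{\left(28,n{\left(7,-1 + 2 \right)} \right)} = -4130 + \frac{24 + 28}{4 \left(1 + \left(7 + \frac{-1 + 2}{7}\right)\right)} = -4130 + \frac{1}{4} \frac{1}{1 + \left(7 + 1 \cdot \frac{1}{7}\right)} 52 = -4130 + \frac{1}{4} \frac{1}{1 + \left(7 + \frac{1}{7}\right)} 52 = -4130 + \frac{1}{4} \frac{1}{1 + \frac{50}{7}} \cdot 52 = -4130 + \frac{1}{4} \frac{1}{\frac{57}{7}} \cdot 52 = -4130 + \frac{1}{4} \cdot \frac{7}{57} \cdot 52 = -4130 + \frac{91}{57} = - \frac{235319}{57}$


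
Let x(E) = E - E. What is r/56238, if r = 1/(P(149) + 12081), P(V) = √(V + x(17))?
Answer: 4027/2735986423352 - √149/8207959270056 ≈ 1.4704e-9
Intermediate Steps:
x(E) = 0
P(V) = √V (P(V) = √(V + 0) = √V)
r = 1/(12081 + √149) (r = 1/(√149 + 12081) = 1/(12081 + √149) ≈ 8.2691e-5)
r/56238 = (12081/145950412 - √149/145950412)/56238 = (12081/145950412 - √149/145950412)*(1/56238) = 4027/2735986423352 - √149/8207959270056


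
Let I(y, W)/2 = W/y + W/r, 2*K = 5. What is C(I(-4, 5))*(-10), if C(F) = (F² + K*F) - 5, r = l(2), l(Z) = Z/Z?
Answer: -700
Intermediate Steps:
K = 5/2 (K = (½)*5 = 5/2 ≈ 2.5000)
l(Z) = 1
r = 1
I(y, W) = 2*W + 2*W/y (I(y, W) = 2*(W/y + W/1) = 2*(W/y + W*1) = 2*(W/y + W) = 2*(W + W/y) = 2*W + 2*W/y)
C(F) = -5 + F² + 5*F/2 (C(F) = (F² + 5*F/2) - 5 = -5 + F² + 5*F/2)
C(I(-4, 5))*(-10) = (-5 + (2*5*(1 - 4)/(-4))² + 5*(2*5*(1 - 4)/(-4))/2)*(-10) = (-5 + (2*5*(-¼)*(-3))² + 5*(2*5*(-¼)*(-3))/2)*(-10) = (-5 + (15/2)² + (5/2)*(15/2))*(-10) = (-5 + 225/4 + 75/4)*(-10) = 70*(-10) = -700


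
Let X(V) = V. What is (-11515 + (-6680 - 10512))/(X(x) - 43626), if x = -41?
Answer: 28707/43667 ≈ 0.65741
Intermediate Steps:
(-11515 + (-6680 - 10512))/(X(x) - 43626) = (-11515 + (-6680 - 10512))/(-41 - 43626) = (-11515 - 17192)/(-43667) = -28707*(-1/43667) = 28707/43667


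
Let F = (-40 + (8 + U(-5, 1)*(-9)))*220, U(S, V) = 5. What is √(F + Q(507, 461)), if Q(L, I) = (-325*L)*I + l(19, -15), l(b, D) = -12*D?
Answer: I*√75978035 ≈ 8716.5*I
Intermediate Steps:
Q(L, I) = 180 - 325*I*L (Q(L, I) = (-325*L)*I - 12*(-15) = -325*I*L + 180 = 180 - 325*I*L)
F = -16940 (F = (-40 + (8 + 5*(-9)))*220 = (-40 + (8 - 45))*220 = (-40 - 37)*220 = -77*220 = -16940)
√(F + Q(507, 461)) = √(-16940 + (180 - 325*461*507)) = √(-16940 + (180 - 75961275)) = √(-16940 - 75961095) = √(-75978035) = I*√75978035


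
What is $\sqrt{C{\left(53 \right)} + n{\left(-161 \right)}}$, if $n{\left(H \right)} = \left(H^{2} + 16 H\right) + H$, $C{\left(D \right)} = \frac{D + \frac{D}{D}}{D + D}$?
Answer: $\frac{3 \sqrt{7236143}}{53} \approx 152.26$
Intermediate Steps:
$C{\left(D \right)} = \frac{1 + D}{2 D}$ ($C{\left(D \right)} = \frac{D + 1}{2 D} = \left(1 + D\right) \frac{1}{2 D} = \frac{1 + D}{2 D}$)
$n{\left(H \right)} = H^{2} + 17 H$
$\sqrt{C{\left(53 \right)} + n{\left(-161 \right)}} = \sqrt{\frac{1 + 53}{2 \cdot 53} - 161 \left(17 - 161\right)} = \sqrt{\frac{1}{2} \cdot \frac{1}{53} \cdot 54 - -23184} = \sqrt{\frac{27}{53} + 23184} = \sqrt{\frac{1228779}{53}} = \frac{3 \sqrt{7236143}}{53}$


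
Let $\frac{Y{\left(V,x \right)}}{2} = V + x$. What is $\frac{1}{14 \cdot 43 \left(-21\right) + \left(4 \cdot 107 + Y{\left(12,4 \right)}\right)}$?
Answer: $- \frac{1}{12182} \approx -8.2088 \cdot 10^{-5}$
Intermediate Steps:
$Y{\left(V,x \right)} = 2 V + 2 x$ ($Y{\left(V,x \right)} = 2 \left(V + x\right) = 2 V + 2 x$)
$\frac{1}{14 \cdot 43 \left(-21\right) + \left(4 \cdot 107 + Y{\left(12,4 \right)}\right)} = \frac{1}{14 \cdot 43 \left(-21\right) + \left(4 \cdot 107 + \left(2 \cdot 12 + 2 \cdot 4\right)\right)} = \frac{1}{602 \left(-21\right) + \left(428 + \left(24 + 8\right)\right)} = \frac{1}{-12642 + \left(428 + 32\right)} = \frac{1}{-12642 + 460} = \frac{1}{-12182} = - \frac{1}{12182}$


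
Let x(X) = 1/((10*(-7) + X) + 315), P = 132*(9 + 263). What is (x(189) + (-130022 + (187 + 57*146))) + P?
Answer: -37154305/434 ≈ -85609.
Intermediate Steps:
P = 35904 (P = 132*272 = 35904)
x(X) = 1/(245 + X) (x(X) = 1/((-70 + X) + 315) = 1/(245 + X))
(x(189) + (-130022 + (187 + 57*146))) + P = (1/(245 + 189) + (-130022 + (187 + 57*146))) + 35904 = (1/434 + (-130022 + (187 + 8322))) + 35904 = (1/434 + (-130022 + 8509)) + 35904 = (1/434 - 121513) + 35904 = -52736641/434 + 35904 = -37154305/434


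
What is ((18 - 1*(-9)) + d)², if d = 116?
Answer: 20449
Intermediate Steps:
((18 - 1*(-9)) + d)² = ((18 - 1*(-9)) + 116)² = ((18 + 9) + 116)² = (27 + 116)² = 143² = 20449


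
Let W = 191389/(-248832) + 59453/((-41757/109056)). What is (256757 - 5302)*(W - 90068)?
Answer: -213670631705207420285/3463492608 ≈ -6.1692e+10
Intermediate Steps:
W = -537787204930883/3463492608 (W = 191389*(-1/248832) + 59453/((-41757*1/109056)) = -191389/248832 + 59453/(-13919/36352) = -191389/248832 + 59453*(-36352/13919) = -191389/248832 - 2161235456/13919 = -537787204930883/3463492608 ≈ -1.5527e+5)
(256757 - 5302)*(W - 90068) = (256757 - 5302)*(-537787204930883/3463492608 - 90068) = 251455*(-849737057148227/3463492608) = -213670631705207420285/3463492608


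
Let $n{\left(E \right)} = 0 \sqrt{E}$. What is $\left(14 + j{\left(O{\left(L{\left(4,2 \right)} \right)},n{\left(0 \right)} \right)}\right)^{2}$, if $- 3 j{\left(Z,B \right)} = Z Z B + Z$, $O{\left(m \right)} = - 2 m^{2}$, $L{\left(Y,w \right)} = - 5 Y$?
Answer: $\frac{708964}{9} \approx 78774.0$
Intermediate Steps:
$n{\left(E \right)} = 0$
$j{\left(Z,B \right)} = - \frac{Z}{3} - \frac{B Z^{2}}{3}$ ($j{\left(Z,B \right)} = - \frac{Z Z B + Z}{3} = - \frac{Z^{2} B + Z}{3} = - \frac{B Z^{2} + Z}{3} = - \frac{Z + B Z^{2}}{3} = - \frac{Z}{3} - \frac{B Z^{2}}{3}$)
$\left(14 + j{\left(O{\left(L{\left(4,2 \right)} \right)},n{\left(0 \right)} \right)}\right)^{2} = \left(14 - \frac{- 2 \left(\left(-5\right) 4\right)^{2} \left(1 + 0 \left(- 2 \left(\left(-5\right) 4\right)^{2}\right)\right)}{3}\right)^{2} = \left(14 - \frac{- 2 \left(-20\right)^{2} \left(1 + 0 \left(- 2 \left(-20\right)^{2}\right)\right)}{3}\right)^{2} = \left(14 - \frac{\left(-2\right) 400 \left(1 + 0 \left(\left(-2\right) 400\right)\right)}{3}\right)^{2} = \left(14 - - \frac{800 \left(1 + 0 \left(-800\right)\right)}{3}\right)^{2} = \left(14 - - \frac{800 \left(1 + 0\right)}{3}\right)^{2} = \left(14 - \left(- \frac{800}{3}\right) 1\right)^{2} = \left(14 + \frac{800}{3}\right)^{2} = \left(\frac{842}{3}\right)^{2} = \frac{708964}{9}$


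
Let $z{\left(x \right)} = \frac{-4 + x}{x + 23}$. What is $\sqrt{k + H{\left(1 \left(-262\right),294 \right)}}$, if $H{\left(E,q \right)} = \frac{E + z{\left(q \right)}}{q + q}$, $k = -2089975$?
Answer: $\frac{2 i \sqrt{2572739394331}}{2219} \approx 1445.7 i$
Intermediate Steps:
$z{\left(x \right)} = \frac{-4 + x}{23 + x}$
$H{\left(E,q \right)} = \frac{E + \frac{-4 + q}{23 + q}}{2 q}$ ($H{\left(E,q \right)} = \frac{E + \frac{-4 + q}{23 + q}}{q + q} = \frac{E + \frac{-4 + q}{23 + q}}{2 q}$)
$\sqrt{k + H{\left(1 \left(-262\right),294 \right)}} = \sqrt{-2089975 + \frac{-4 + 294 + 1 \left(-262\right) \left(23 + 294\right)}{2 \cdot 294 \left(23 + 294\right)}} = \sqrt{-2089975 + \frac{1}{2} \cdot \frac{1}{294} \cdot \frac{1}{317} \left(-4 + 294 - 83054\right)} = \sqrt{-2089975 + \frac{1}{2} \cdot \frac{1}{294} \cdot \frac{1}{317} \left(-82764\right)} = \sqrt{-2089975 - \frac{6897}{15533}} = \sqrt{- \frac{32463588572}{15533}} = \frac{2 i \sqrt{2572739394331}}{2219}$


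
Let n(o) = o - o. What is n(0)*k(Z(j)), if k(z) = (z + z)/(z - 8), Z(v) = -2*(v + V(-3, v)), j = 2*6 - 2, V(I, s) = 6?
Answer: 0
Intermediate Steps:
j = 10 (j = 12 - 2 = 10)
Z(v) = -12 - 2*v (Z(v) = -2*(v + 6) = -2*(6 + v) = -12 - 2*v)
n(o) = 0
k(z) = 2*z/(-8 + z) (k(z) = (2*z)/(-8 + z) = 2*z/(-8 + z))
n(0)*k(Z(j)) = 0*(2*(-12 - 2*10)/(-8 + (-12 - 2*10))) = 0*(2*(-12 - 20)/(-8 + (-12 - 20))) = 0*(2*(-32)/(-8 - 32)) = 0*(2*(-32)/(-40)) = 0*(2*(-32)*(-1/40)) = 0*(8/5) = 0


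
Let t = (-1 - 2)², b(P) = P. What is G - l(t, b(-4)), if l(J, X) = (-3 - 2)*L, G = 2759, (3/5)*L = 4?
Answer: 8377/3 ≈ 2792.3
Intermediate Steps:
L = 20/3 (L = (5/3)*4 = 20/3 ≈ 6.6667)
t = 9 (t = (-3)² = 9)
l(J, X) = -100/3 (l(J, X) = (-3 - 2)*(20/3) = -5*20/3 = -100/3)
G - l(t, b(-4)) = 2759 - 1*(-100/3) = 2759 + 100/3 = 8377/3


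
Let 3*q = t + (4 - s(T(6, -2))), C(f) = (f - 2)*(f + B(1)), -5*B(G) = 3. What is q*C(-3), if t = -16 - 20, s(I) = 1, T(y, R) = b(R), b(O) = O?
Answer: -198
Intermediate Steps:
B(G) = -3/5 (B(G) = -1/5*3 = -3/5)
T(y, R) = R
C(f) = (-2 + f)*(-3/5 + f) (C(f) = (f - 2)*(f - 3/5) = (-2 + f)*(-3/5 + f))
t = -36
q = -11 (q = (-36 + (4 - 1*1))/3 = (-36 + (4 - 1))/3 = (-36 + 3)/3 = (1/3)*(-33) = -11)
q*C(-3) = -11*(6/5 + (-3)**2 - 13/5*(-3)) = -11*(6/5 + 9 + 39/5) = -11*18 = -198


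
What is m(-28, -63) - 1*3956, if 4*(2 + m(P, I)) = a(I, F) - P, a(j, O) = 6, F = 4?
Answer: -7899/2 ≈ -3949.5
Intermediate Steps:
m(P, I) = -1/2 - P/4 (m(P, I) = -2 + (6 - P)/4 = -2 + (3/2 - P/4) = -1/2 - P/4)
m(-28, -63) - 1*3956 = (-1/2 - 1/4*(-28)) - 1*3956 = (-1/2 + 7) - 3956 = 13/2 - 3956 = -7899/2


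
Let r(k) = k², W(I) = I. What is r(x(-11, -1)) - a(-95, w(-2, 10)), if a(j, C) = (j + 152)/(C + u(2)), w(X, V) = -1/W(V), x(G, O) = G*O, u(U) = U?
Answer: 91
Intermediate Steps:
w(X, V) = -1/V
a(j, C) = (152 + j)/(2 + C) (a(j, C) = (j + 152)/(C + 2) = (152 + j)/(2 + C))
r(x(-11, -1)) - a(-95, w(-2, 10)) = (-11*(-1))² - (152 - 95)/(2 - 1/10) = 11² - 57/(2 - 1*⅒) = 121 - 57/(2 - ⅒) = 121 - 57/19/10 = 121 - 10*57/19 = 121 - 1*30 = 121 - 30 = 91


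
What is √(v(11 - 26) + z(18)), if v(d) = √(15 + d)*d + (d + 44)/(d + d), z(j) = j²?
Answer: √290730/30 ≈ 17.973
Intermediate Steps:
v(d) = d*√(15 + d) + (44 + d)/(2*d) (v(d) = d*√(15 + d) + (44 + d)/((2*d)) = d*√(15 + d) + (44 + d)*(1/(2*d)) = d*√(15 + d) + (44 + d)/(2*d))
√(v(11 - 26) + z(18)) = √((½ + 22/(11 - 26) + (11 - 26)*√(15 + (11 - 26))) + 18²) = √((½ + 22/(-15) - 15*√(15 - 15)) + 324) = √((½ + 22*(-1/15) - 15*√0) + 324) = √((½ - 22/15 - 15*0) + 324) = √((½ - 22/15 + 0) + 324) = √(-29/30 + 324) = √(9691/30) = √290730/30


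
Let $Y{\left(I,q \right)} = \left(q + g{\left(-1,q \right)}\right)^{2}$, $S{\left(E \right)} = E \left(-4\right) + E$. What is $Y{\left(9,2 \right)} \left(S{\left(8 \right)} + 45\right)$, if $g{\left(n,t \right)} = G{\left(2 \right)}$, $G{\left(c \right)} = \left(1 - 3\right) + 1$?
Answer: $21$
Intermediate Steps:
$G{\left(c \right)} = -1$ ($G{\left(c \right)} = -2 + 1 = -1$)
$g{\left(n,t \right)} = -1$
$S{\left(E \right)} = - 3 E$ ($S{\left(E \right)} = - 4 E + E = - 3 E$)
$Y{\left(I,q \right)} = \left(-1 + q\right)^{2}$ ($Y{\left(I,q \right)} = \left(q - 1\right)^{2} = \left(-1 + q\right)^{2}$)
$Y{\left(9,2 \right)} \left(S{\left(8 \right)} + 45\right) = \left(-1 + 2\right)^{2} \left(\left(-3\right) 8 + 45\right) = 1^{2} \left(-24 + 45\right) = 1 \cdot 21 = 21$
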